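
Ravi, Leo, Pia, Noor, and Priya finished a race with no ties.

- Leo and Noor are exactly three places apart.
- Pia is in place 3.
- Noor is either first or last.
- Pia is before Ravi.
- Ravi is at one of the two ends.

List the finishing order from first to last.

Noor, Priya, Pia, Leo, Ravi

From clue 1: Leo is in {1,2,4,5}.
From clues 1–2: Pia → place 3.
From clues 1–3: Leo is in {2,4}.
From clues 1–4: Ravi is in {4,5}.
From clues 1–5: Noor → place 1, Priya → place 2, Leo → place 4, Ravi → place 5.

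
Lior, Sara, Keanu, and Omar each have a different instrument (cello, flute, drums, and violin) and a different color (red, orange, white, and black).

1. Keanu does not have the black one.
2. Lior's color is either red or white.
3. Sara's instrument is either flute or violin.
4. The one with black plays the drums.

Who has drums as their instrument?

With clues 1–3, Sara is impossible for the one with instrument drums.
With clues 1–4, Keanu and Lior are impossible for the one with instrument drums.
That leaves Omar.

Omar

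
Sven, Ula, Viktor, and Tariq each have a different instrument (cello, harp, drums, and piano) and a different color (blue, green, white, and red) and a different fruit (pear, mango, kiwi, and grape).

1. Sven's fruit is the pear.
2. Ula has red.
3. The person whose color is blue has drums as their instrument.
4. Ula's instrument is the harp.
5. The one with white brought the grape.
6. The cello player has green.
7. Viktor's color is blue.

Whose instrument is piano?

With clues 1–4, Ula is impossible for the one with instrument piano.
With clues 1–6, Sven is impossible for the one with instrument piano.
With clues 1–7, Viktor is impossible for the one with instrument piano.
That leaves Tariq.

Tariq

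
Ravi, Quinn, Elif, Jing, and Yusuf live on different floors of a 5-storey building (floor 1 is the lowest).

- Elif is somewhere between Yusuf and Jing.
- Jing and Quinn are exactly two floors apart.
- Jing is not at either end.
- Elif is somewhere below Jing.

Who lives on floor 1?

Yusuf

With clue 1, Elif is ruled out for floor 1.
With clues 1–3, Jing is ruled out for floor 1.
With clues 1–4, Quinn and Ravi are ruled out for floor 1.
So floor 1 is Yusuf.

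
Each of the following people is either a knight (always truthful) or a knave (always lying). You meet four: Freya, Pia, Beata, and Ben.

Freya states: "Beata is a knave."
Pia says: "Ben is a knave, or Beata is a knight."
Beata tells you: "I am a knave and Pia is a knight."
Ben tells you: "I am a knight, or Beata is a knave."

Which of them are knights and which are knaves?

Freya: knight, Pia: knave, Beata: knave, Ben: knight

Consider Freya. Suppose Freya is a knave.
Then no assignment of the remaining roles makes every statement match its speaker's type — contradiction.
So Freya is a knight.
Consider Pia. Suppose Pia is a knight.
Then whichever role Beata has, Beata's statement has the wrong truth value — contradiction.
So Pia is a knave.
With that fixed, Beata's statement is false, so Beata is a knave.
With that fixed, Ben's statement is true, so Ben is a knight.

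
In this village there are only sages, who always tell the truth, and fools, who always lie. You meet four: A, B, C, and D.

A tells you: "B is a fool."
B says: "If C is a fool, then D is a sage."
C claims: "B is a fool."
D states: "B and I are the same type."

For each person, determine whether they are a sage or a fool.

A: fool, B: sage, C: fool, D: sage

Consider A. Suppose A is a sage.
Then no assignment of the remaining roles makes every statement match its speaker's type — contradiction.
So A is a fool.
Consider B. Suppose B is a fool.
Then A's statement comes out true, contradicting A being a fool.
So B is a sage.
With that fixed, C's statement is false, so C is a fool.
Consider D. Suppose D is a fool.
Then B's statement comes out false, contradicting B being a sage.
So D is a sage.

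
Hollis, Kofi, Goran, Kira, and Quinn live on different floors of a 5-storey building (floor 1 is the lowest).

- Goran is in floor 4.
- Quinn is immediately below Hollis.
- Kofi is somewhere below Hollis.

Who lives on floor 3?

With clue 1, Goran is ruled out for floor 3.
With clues 1–2, Quinn is ruled out for floor 3.
With clues 1–3, Kira and Kofi are ruled out for floor 3.
So floor 3 is Hollis.

Hollis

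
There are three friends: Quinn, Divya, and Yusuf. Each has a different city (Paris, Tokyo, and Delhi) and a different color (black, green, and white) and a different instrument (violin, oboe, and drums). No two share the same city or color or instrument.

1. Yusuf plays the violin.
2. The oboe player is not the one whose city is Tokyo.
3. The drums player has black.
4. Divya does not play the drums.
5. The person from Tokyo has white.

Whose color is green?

Divya

With clues 1–4, Quinn is impossible for the one with color green.
With clues 1–5, Yusuf is impossible for the one with color green.
That leaves Divya.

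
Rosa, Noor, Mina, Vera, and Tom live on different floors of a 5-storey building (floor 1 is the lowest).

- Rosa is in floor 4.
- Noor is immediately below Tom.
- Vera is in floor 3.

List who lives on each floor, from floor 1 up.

Noor, Tom, Vera, Rosa, Mina

From clue 1: Rosa → floor 4.
From clues 1–2: Noor is in {1,2}.
From clues 1–3: Noor → floor 1, Tom → floor 2, Vera → floor 3, Mina → floor 5.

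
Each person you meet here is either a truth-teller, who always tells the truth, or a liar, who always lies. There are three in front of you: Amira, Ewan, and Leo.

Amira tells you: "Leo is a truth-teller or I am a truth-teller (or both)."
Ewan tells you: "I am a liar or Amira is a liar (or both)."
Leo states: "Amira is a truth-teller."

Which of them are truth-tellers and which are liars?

Amira: liar, Ewan: truth-teller, Leo: liar

Consider Amira. Suppose Amira is a truth-teller.
Then whichever role Ewan has, Ewan's statement has the wrong truth value — contradiction.
So Amira is a liar.
With that fixed, Ewan's statement is true, so Ewan is a truth-teller.
With that fixed, Leo's statement is false, so Leo is a liar.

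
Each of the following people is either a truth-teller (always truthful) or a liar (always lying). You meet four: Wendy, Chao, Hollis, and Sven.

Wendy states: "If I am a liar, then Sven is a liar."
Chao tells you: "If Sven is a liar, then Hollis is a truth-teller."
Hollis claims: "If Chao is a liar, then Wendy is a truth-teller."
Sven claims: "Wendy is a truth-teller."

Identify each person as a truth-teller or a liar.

Consider Wendy. Suppose Wendy is a liar.
Then no assignment of the remaining roles makes every statement match its speaker's type — contradiction.
So Wendy is a truth-teller.
With that fixed, Hollis's statement is true, so Hollis is a truth-teller.
With that fixed, Sven's statement is true, so Sven is a truth-teller.
With that fixed, Chao's statement is true, so Chao is a truth-teller.

Wendy: truth-teller, Chao: truth-teller, Hollis: truth-teller, Sven: truth-teller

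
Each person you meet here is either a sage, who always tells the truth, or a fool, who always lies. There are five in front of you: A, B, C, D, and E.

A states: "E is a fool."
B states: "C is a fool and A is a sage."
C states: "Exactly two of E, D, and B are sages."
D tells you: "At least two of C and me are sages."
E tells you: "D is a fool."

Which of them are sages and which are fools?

A: fool, B: fool, C: fool, D: fool, E: sage

Consider A. Suppose A is a sage.
Then no assignment of the remaining roles makes every statement match its speaker's type — contradiction.
So A is a fool.
With that fixed, B's statement is false, so B is a fool.
Consider C. Suppose C is a sage.
Then no assignment of the remaining roles makes every statement match its speaker's type — contradiction.
So C is a fool.
With that fixed, D's statement is false, so D is a fool.
With that fixed, E's statement is true, so E is a sage.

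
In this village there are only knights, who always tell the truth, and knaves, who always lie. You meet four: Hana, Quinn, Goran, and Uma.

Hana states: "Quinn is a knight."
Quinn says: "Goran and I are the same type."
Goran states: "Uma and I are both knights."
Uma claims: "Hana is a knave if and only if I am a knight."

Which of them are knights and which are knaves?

Consider Hana. Suppose Hana is a knight.
Then whichever role Uma has, Uma's statement has the wrong truth value — contradiction.
So Hana is a knave.
Consider Quinn. Suppose Quinn is a knight.
Then Hana's statement comes out true, contradicting Hana being a knave.
So Quinn is a knave.
Consider Goran. Suppose Goran is a knave.
Then Quinn's statement comes out true, contradicting Quinn being a knave.
So Goran is a knight.
Consider Uma. Suppose Uma is a knave.
Then Goran's statement comes out false, contradicting Goran being a knight.
So Uma is a knight.

Hana: knave, Quinn: knave, Goran: knight, Uma: knight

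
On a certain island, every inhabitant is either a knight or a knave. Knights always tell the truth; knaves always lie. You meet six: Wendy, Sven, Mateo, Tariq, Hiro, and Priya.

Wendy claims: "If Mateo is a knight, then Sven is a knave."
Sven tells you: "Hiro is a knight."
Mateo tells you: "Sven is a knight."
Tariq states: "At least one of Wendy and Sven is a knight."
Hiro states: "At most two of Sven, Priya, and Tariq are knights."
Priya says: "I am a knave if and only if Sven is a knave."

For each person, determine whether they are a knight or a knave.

Wendy: knave, Sven: knight, Mateo: knight, Tariq: knight, Hiro: knight, Priya: knave

Consider Wendy. Suppose Wendy is a knight.
Then no assignment of the remaining roles makes every statement match its speaker's type — contradiction.
So Wendy is a knave.
Consider Sven. Suppose Sven is a knave.
Then Wendy's statement comes out true, contradicting Wendy being a knave.
So Sven is a knight.
With that fixed, Mateo's statement is true, so Mateo is a knight.
With that fixed, Tariq's statement is true, so Tariq is a knight.
Consider Hiro. Suppose Hiro is a knave.
Then Sven's statement comes out false, contradicting Sven being a knight.
So Hiro is a knight.
Consider Priya. Suppose Priya is a knight.
Then Hiro's statement comes out false, contradicting Hiro being a knight.
So Priya is a knave.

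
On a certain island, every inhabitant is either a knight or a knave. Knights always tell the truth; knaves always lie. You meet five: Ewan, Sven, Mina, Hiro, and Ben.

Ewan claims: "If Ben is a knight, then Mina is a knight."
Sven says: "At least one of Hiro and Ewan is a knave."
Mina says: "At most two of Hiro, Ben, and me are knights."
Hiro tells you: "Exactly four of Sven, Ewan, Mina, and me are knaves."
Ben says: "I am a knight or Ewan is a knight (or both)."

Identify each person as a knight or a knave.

Ewan: knight, Sven: knight, Mina: knight, Hiro: knave, Ben: knight

Consider Ewan. Suppose Ewan is a knave.
Then no assignment of the remaining roles makes every statement match its speaker's type — contradiction.
So Ewan is a knight.
With that fixed, Hiro's statement is false, so Hiro is a knave.
With that fixed, Ben's statement is true, so Ben is a knight.
With that fixed, Sven's statement is true, so Sven is a knight.
With that fixed, Mina's statement is true, so Mina is a knight.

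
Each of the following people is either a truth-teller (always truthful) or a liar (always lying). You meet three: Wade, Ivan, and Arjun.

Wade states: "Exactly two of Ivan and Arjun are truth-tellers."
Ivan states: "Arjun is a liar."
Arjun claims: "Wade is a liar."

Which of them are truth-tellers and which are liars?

Consider Wade. Suppose Wade is a truth-teller.
Then no assignment of the remaining roles makes every statement match its speaker's type — contradiction.
So Wade is a liar.
With that fixed, Arjun's statement is true, so Arjun is a truth-teller.
With that fixed, Ivan's statement is false, so Ivan is a liar.

Wade: liar, Ivan: liar, Arjun: truth-teller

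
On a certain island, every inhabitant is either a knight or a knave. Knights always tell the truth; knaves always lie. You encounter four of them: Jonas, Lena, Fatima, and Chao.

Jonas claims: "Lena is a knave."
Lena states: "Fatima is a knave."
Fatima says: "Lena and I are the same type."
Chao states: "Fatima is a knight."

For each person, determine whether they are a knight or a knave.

Consider Jonas. Suppose Jonas is a knight.
Then no assignment of the remaining roles makes every statement match its speaker's type — contradiction.
So Jonas is a knave.
Consider Lena. Suppose Lena is a knave.
Then Jonas's statement comes out true, contradicting Jonas being a knave.
So Lena is a knight.
Consider Fatima. Suppose Fatima is a knight.
Then Lena's statement comes out false, contradicting Lena being a knight.
So Fatima is a knave.
With that fixed, Chao's statement is false, so Chao is a knave.

Jonas: knave, Lena: knight, Fatima: knave, Chao: knave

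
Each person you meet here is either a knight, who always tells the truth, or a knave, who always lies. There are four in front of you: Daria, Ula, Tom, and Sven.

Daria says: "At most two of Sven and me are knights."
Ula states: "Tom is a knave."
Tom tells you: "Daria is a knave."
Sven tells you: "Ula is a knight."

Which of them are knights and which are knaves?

Daria: knight, Ula: knight, Tom: knave, Sven: knight

Regardless of anyone's role, Daria's statement is true, so Daria is a knight.
With that fixed, Tom's statement is false, so Tom is a knave.
With that fixed, Ula's statement is true, so Ula is a knight.
With that fixed, Sven's statement is true, so Sven is a knight.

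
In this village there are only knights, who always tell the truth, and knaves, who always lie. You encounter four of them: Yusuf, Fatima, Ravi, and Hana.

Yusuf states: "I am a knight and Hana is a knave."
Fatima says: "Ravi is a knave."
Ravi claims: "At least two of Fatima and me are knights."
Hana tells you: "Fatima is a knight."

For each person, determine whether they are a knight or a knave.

Consider Yusuf. Suppose Yusuf is a knight.
Then no assignment of the remaining roles makes every statement match its speaker's type — contradiction.
So Yusuf is a knave.
Consider Fatima. Suppose Fatima is a knave.
Then no assignment of the remaining roles makes every statement match its speaker's type — contradiction.
So Fatima is a knight.
With that fixed, Hana's statement is true, so Hana is a knight.
Consider Ravi. Suppose Ravi is a knight.
Then Fatima's statement comes out false, contradicting Fatima being a knight.
So Ravi is a knave.

Yusuf: knave, Fatima: knight, Ravi: knave, Hana: knight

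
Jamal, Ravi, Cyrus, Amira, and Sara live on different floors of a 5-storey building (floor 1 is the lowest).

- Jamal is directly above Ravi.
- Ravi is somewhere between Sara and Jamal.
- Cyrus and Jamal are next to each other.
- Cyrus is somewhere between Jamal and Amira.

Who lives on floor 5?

With clue 1, Ravi is ruled out for floor 5.
With clues 1–2, Sara is ruled out for floor 5.
With clues 1–3, Jamal is ruled out for floor 5.
With clues 1–4, Cyrus is ruled out for floor 5.
So floor 5 is Amira.

Amira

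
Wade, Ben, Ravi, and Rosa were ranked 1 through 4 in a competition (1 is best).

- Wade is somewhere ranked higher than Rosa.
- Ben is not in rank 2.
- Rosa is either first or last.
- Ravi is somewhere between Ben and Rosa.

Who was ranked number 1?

Ben

With clue 1, Rosa is ruled out for rank 1.
With clues 1–4, Ravi and Wade are ruled out for rank 1.
So rank 1 is Ben.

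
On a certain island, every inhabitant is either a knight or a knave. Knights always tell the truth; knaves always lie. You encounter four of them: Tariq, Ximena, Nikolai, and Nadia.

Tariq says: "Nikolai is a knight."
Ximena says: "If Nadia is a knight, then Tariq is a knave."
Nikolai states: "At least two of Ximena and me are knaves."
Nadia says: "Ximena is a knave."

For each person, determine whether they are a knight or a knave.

Consider Tariq. Suppose Tariq is a knight.
Then no assignment of the remaining roles makes every statement match its speaker's type — contradiction.
So Tariq is a knave.
With that fixed, Ximena's statement is true, so Ximena is a knight.
With that fixed, Nikolai's statement is false, so Nikolai is a knave.
With that fixed, Nadia's statement is false, so Nadia is a knave.

Tariq: knave, Ximena: knight, Nikolai: knave, Nadia: knave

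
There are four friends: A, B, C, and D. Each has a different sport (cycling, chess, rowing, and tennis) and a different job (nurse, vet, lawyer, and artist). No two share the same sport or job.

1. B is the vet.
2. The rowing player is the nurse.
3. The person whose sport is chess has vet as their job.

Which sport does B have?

chess

With clues 1–2, rowing is impossible for B's sport.
With clues 1–3, cycling and tennis are impossible for B's sport.
That leaves chess.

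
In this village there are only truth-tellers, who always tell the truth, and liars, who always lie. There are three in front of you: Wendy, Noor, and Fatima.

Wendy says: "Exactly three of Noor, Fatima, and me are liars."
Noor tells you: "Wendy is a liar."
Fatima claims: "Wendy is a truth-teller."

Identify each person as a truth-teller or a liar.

Consider Wendy. Suppose Wendy is a truth-teller.
Then Wendy's own statement would have to be true, but it can't be — contradiction.
So Wendy is a liar.
With that fixed, Noor's statement is true, so Noor is a truth-teller.
With that fixed, Fatima's statement is false, so Fatima is a liar.

Wendy: liar, Noor: truth-teller, Fatima: liar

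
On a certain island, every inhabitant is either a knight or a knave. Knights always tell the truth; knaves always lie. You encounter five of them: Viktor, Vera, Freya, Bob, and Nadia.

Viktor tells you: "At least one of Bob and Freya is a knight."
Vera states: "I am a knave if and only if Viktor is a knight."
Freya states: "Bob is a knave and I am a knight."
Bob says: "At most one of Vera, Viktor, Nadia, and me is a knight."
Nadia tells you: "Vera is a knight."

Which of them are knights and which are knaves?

Consider Viktor. Suppose Viktor is a knight.
Then whichever role Vera has, Vera's statement has the wrong truth value — contradiction.
So Viktor is a knave.
Consider Vera. Suppose Vera is a knave.
Then no assignment of the remaining roles makes every statement match its speaker's type — contradiction.
So Vera is a knight.
With that fixed, Nadia's statement is true, so Nadia is a knight.
With that fixed, Bob's statement is false, so Bob is a knave.
Consider Freya. Suppose Freya is a knight.
Then Viktor's statement comes out true, contradicting Viktor being a knave.
So Freya is a knave.

Viktor: knave, Vera: knight, Freya: knave, Bob: knave, Nadia: knight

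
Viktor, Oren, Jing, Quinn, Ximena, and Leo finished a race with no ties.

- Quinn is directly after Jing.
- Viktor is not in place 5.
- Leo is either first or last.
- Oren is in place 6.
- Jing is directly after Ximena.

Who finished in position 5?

With clues 1–2, Viktor is ruled out for place 5.
With clues 1–3, Leo is ruled out for place 5.
With clues 1–4, Jing and Oren are ruled out for place 5.
With clues 1–5, Ximena is ruled out for place 5.
So place 5 is Quinn.

Quinn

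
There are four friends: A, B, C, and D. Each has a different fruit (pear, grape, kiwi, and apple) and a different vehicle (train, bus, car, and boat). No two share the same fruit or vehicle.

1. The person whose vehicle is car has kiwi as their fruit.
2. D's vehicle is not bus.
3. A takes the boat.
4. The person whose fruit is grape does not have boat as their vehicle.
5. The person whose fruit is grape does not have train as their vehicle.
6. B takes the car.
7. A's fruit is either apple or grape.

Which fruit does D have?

pear

With clues 1–5, grape is impossible for D's fruit.
With clues 1–6, kiwi is impossible for D's fruit.
With clues 1–7, apple is impossible for D's fruit.
That leaves pear.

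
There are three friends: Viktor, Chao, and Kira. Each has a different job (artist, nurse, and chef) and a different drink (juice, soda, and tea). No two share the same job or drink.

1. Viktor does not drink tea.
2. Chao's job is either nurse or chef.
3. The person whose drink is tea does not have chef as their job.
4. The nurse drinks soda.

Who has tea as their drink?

Clue 1 rules out Viktor for the one with drink tea.
With clues 1–4, Chao is impossible for the one with drink tea.
That leaves Kira.

Kira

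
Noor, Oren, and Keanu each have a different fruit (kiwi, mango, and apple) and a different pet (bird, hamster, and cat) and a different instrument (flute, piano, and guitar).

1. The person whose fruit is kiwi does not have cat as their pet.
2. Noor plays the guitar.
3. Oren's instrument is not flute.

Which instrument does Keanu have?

With clues 1–2, guitar is impossible for Keanu's instrument.
With clues 1–3, piano is impossible for Keanu's instrument.
That leaves flute.

flute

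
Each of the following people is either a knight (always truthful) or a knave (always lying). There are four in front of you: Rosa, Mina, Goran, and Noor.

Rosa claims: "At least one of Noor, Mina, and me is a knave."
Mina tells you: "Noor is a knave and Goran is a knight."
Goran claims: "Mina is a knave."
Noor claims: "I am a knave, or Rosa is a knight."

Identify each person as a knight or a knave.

Rosa: knight, Mina: knave, Goran: knight, Noor: knight

Consider Rosa. Suppose Rosa is a knave.
Then Rosa's own statement would have to be false, but it can't be — contradiction.
So Rosa is a knight.
With that fixed, Noor's statement is true, so Noor is a knight.
With that fixed, Mina's statement is false, so Mina is a knave.
With that fixed, Goran's statement is true, so Goran is a knight.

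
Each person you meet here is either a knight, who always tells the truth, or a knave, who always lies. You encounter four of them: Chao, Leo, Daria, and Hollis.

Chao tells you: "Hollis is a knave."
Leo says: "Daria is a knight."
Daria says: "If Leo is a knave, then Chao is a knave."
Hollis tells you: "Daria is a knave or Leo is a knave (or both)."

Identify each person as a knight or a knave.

Chao: knight, Leo: knight, Daria: knight, Hollis: knave

Consider Chao. Suppose Chao is a knave.
Then no assignment of the remaining roles makes every statement match its speaker's type — contradiction.
So Chao is a knight.
Consider Leo. Suppose Leo is a knave.
Then no assignment of the remaining roles makes every statement match its speaker's type — contradiction.
So Leo is a knight.
With that fixed, Daria's statement is true, so Daria is a knight.
With that fixed, Hollis's statement is false, so Hollis is a knave.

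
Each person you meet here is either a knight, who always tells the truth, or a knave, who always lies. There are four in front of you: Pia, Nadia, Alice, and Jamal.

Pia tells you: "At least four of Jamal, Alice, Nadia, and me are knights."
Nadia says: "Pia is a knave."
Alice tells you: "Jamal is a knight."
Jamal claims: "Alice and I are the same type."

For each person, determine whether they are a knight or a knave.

Pia: knave, Nadia: knight, Alice: knight, Jamal: knight

Consider Pia. Suppose Pia is a knight.
Then no assignment of the remaining roles makes every statement match its speaker's type — contradiction.
So Pia is a knave.
With that fixed, Nadia's statement is true, so Nadia is a knight.
Consider Alice. Suppose Alice is a knave.
Then whichever role Jamal has, Jamal's statement has the wrong truth value — contradiction.
So Alice is a knight.
Consider Jamal. Suppose Jamal is a knave.
Then Alice's statement comes out false, contradicting Alice being a knight.
So Jamal is a knight.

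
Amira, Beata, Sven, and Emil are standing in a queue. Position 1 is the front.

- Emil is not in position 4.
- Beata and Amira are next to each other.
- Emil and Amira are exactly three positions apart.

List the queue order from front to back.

From clue 1: Emil is in {1,2,3}.
From clues 1–2: Sven is in {1,2,4}.
From clues 1–3: Emil → position 1, Sven → position 2, Beata → position 3, Amira → position 4.

Emil, Sven, Beata, Amira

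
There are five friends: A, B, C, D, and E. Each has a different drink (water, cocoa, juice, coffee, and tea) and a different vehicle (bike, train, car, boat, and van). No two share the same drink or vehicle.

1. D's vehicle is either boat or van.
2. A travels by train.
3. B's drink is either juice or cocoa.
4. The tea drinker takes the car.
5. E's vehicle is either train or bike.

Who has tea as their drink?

With clues 1–3, B is impossible for the one with drink tea.
With clues 1–4, A and D are impossible for the one with drink tea.
With clues 1–5, E is impossible for the one with drink tea.
That leaves C.

C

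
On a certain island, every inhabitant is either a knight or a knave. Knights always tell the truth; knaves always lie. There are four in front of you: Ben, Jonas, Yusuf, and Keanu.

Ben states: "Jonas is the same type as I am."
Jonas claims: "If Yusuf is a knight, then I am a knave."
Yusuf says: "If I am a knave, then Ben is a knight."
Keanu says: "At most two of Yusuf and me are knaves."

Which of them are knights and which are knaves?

Ben: knave, Jonas: knight, Yusuf: knave, Keanu: knight

Regardless of anyone's role, Keanu's statement is true, so Keanu is a knight.
Consider Ben. Suppose Ben is a knight.
Then no assignment of the remaining roles makes every statement match its speaker's type — contradiction.
So Ben is a knave.
Consider Jonas. Suppose Jonas is a knave.
Then Ben's statement comes out true, contradicting Ben being a knave.
So Jonas is a knight.
Consider Yusuf. Suppose Yusuf is a knight.
Then Jonas's statement comes out false, contradicting Jonas being a knight.
So Yusuf is a knave.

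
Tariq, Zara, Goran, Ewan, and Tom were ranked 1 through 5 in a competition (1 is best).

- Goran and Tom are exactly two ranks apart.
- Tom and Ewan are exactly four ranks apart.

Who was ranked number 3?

Goran

With clues 1–2, Ewan, Tariq, Tom, and Zara are ruled out for rank 3.
So rank 3 is Goran.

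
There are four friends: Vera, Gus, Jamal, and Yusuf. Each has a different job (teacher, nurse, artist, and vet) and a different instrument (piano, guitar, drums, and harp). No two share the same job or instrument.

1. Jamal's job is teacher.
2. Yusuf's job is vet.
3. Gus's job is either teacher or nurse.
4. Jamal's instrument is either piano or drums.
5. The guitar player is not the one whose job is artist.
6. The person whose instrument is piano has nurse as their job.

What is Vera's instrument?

With clues 1–5, guitar is impossible for Vera's instrument.
With clues 1–6, drums and piano are impossible for Vera's instrument.
That leaves harp.

harp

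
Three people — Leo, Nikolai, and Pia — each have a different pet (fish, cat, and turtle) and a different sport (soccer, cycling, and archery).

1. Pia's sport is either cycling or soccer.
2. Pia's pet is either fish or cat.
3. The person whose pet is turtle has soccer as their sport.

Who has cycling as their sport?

With clues 1–3, Leo and Nikolai are impossible for the one with sport cycling.
That leaves Pia.

Pia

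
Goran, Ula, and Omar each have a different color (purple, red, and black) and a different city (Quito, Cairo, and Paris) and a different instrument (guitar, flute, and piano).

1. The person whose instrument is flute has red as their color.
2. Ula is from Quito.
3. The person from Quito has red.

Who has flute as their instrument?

Ula

With clues 1–3, Goran and Omar are impossible for the one with instrument flute.
That leaves Ula.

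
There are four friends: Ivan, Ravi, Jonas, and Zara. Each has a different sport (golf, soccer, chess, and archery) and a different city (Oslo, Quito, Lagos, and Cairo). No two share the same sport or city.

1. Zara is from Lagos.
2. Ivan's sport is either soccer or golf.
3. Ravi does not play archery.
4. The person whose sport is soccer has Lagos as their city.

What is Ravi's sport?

With clues 1–3, archery is impossible for Ravi's sport.
With clues 1–4, golf and soccer are impossible for Ravi's sport.
That leaves chess.

chess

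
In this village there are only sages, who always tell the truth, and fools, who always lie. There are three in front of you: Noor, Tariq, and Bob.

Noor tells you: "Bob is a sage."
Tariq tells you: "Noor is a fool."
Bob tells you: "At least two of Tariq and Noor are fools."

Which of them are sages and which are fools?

Noor: fool, Tariq: sage, Bob: fool

Consider Noor. Suppose Noor is a sage.
Then no assignment of the remaining roles makes every statement match its speaker's type — contradiction.
So Noor is a fool.
With that fixed, Tariq's statement is true, so Tariq is a sage.
With that fixed, Bob's statement is false, so Bob is a fool.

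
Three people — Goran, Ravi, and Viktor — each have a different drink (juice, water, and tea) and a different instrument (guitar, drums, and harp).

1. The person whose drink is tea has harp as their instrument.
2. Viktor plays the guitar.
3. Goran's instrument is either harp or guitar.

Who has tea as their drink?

Goran

With clues 1–2, Viktor is impossible for the one with drink tea.
With clues 1–3, Ravi is impossible for the one with drink tea.
That leaves Goran.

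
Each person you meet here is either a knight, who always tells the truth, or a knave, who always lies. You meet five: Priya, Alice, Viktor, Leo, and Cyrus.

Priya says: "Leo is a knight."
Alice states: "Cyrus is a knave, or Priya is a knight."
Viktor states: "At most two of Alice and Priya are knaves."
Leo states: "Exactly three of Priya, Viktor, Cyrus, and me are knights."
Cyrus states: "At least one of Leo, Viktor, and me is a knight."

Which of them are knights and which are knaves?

Priya: knave, Alice: knave, Viktor: knight, Leo: knave, Cyrus: knight

Regardless of anyone's role, Viktor's statement is true, so Viktor is a knight.
With that fixed, Cyrus's statement is true, so Cyrus is a knight.
Consider Priya. Suppose Priya is a knight.
Then whichever role Leo has, Leo's statement has the wrong truth value — contradiction.
So Priya is a knave.
With that fixed, Alice's statement is false, so Alice is a knave.
Consider Leo. Suppose Leo is a knight.
Then Priya's statement comes out true, contradicting Priya being a knave.
So Leo is a knave.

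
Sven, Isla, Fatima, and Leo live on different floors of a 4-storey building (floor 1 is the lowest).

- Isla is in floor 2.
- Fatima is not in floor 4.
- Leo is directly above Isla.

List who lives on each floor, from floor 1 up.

From clue 1: Isla → floor 2.
From clues 1–2: Fatima is in {1,3}.
From clues 1–3: Fatima → floor 1, Leo → floor 3, Sven → floor 4.

Fatima, Isla, Leo, Sven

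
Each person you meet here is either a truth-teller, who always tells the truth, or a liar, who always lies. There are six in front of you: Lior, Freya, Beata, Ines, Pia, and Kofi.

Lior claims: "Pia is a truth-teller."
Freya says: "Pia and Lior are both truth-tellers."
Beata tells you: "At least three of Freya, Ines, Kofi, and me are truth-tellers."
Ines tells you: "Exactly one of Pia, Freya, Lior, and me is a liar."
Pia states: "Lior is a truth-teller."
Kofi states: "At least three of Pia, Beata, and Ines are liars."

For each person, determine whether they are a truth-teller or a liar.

Consider Lior. Suppose Lior is a truth-teller.
Then no assignment of the remaining roles makes every statement match its speaker's type — contradiction.
So Lior is a liar.
With that fixed, Freya's statement is false, so Freya is a liar.
With that fixed, Ines's statement is false, so Ines is a liar.
With that fixed, Pia's statement is false, so Pia is a liar.
With that fixed, Beata's statement is false, so Beata is a liar.
With that fixed, Kofi's statement is true, so Kofi is a truth-teller.

Lior: liar, Freya: liar, Beata: liar, Ines: liar, Pia: liar, Kofi: truth-teller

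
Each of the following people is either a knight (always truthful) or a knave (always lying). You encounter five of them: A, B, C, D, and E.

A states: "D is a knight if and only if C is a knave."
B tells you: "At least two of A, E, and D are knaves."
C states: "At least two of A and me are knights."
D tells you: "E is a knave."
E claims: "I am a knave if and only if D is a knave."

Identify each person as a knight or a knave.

A: knight, B: knave, C: knave, D: knight, E: knave

Consider A. Suppose A is a knave.
Then no assignment of the remaining roles makes every statement match its speaker's type — contradiction.
So A is a knight.
Consider B. Suppose B is a knight.
Then no assignment of the remaining roles makes every statement match its speaker's type — contradiction.
So B is a knave.
Consider C. Suppose C is a knight.
Then no assignment of the remaining roles makes every statement match its speaker's type — contradiction.
So C is a knave.
Consider D. Suppose D is a knave.
Then A's statement comes out false, contradicting A being a knight.
So D is a knight.
Consider E. Suppose E is a knight.
Then D's statement comes out false, contradicting D being a knight.
So E is a knave.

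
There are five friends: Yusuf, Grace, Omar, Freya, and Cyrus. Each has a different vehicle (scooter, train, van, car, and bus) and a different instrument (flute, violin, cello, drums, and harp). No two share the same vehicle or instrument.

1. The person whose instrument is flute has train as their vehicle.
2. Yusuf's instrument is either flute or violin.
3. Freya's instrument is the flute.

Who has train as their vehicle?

With clues 1–3, Cyrus, Grace, Omar, and Yusuf are impossible for the one with vehicle train.
That leaves Freya.

Freya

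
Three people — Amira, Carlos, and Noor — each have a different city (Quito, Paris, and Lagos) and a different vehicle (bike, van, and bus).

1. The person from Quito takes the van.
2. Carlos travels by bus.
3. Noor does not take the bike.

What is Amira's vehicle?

bike

With clues 1–2, bus is impossible for Amira's vehicle.
With clues 1–3, van is impossible for Amira's vehicle.
That leaves bike.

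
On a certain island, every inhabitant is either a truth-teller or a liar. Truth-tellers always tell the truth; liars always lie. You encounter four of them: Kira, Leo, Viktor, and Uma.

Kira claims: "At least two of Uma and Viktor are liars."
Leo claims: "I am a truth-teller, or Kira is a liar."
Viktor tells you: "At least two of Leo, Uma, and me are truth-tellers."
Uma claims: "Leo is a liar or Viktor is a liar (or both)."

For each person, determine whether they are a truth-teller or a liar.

Kira: liar, Leo: truth-teller, Viktor: truth-teller, Uma: liar

Consider Kira. Suppose Kira is a truth-teller.
Then no assignment of the remaining roles makes every statement match its speaker's type — contradiction.
So Kira is a liar.
With that fixed, Leo's statement is true, so Leo is a truth-teller.
Consider Viktor. Suppose Viktor is a liar.
Then no assignment of the remaining roles makes every statement match its speaker's type — contradiction.
So Viktor is a truth-teller.
With that fixed, Uma's statement is false, so Uma is a liar.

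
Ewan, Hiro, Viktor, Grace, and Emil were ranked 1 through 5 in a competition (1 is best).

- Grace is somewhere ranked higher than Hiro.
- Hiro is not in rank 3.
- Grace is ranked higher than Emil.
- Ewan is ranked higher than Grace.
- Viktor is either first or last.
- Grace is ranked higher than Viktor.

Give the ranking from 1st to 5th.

Ewan, Grace, Emil, Hiro, Viktor

From clue 1: Hiro is in {2,3,4,5}.
From clues 1–2: Hiro is in {2,4,5}.
From clues 1–4: Ewan is in {1,2}.
From clues 1–6: Ewan → rank 1, Grace → rank 2, Emil → rank 3, Hiro → rank 4, Viktor → rank 5.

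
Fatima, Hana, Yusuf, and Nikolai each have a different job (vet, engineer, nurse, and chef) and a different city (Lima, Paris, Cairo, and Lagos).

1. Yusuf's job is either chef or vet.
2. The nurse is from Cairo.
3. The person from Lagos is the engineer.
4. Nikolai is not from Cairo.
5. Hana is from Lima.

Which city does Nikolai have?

Lagos

With clues 1–4, Cairo is impossible for Nikolai's city.
With clues 1–5, Lima and Paris are impossible for Nikolai's city.
That leaves Lagos.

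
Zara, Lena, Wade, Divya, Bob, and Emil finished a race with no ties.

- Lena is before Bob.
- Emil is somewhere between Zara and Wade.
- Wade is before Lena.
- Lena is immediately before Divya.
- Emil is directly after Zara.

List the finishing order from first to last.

Zara, Emil, Wade, Lena, Divya, Bob

From clue 1: Lena is in {1,2,3,4,5}.
From clues 1–2: Emil is in {2,3,4,5}.
From clues 1–3: Lena is in {2,3,4,5}.
From clues 1–4: Wade is in {1,3}.
From clues 1–5: Zara → place 1, Emil → place 2, Wade → place 3, Lena → place 4, Divya → place 5, Bob → place 6.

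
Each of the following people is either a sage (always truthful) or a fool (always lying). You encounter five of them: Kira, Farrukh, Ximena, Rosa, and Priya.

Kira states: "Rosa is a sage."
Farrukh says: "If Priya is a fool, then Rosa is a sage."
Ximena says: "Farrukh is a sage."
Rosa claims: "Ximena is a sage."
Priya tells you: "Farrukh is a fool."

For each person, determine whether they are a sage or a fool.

Consider Kira. Suppose Kira is a fool.
Then no assignment of the remaining roles makes every statement match its speaker's type — contradiction.
So Kira is a sage.
Consider Farrukh. Suppose Farrukh is a fool.
Then no assignment of the remaining roles makes every statement match its speaker's type — contradiction.
So Farrukh is a sage.
With that fixed, Ximena's statement is true, so Ximena is a sage.
With that fixed, Rosa's statement is true, so Rosa is a sage.
With that fixed, Priya's statement is false, so Priya is a fool.

Kira: sage, Farrukh: sage, Ximena: sage, Rosa: sage, Priya: fool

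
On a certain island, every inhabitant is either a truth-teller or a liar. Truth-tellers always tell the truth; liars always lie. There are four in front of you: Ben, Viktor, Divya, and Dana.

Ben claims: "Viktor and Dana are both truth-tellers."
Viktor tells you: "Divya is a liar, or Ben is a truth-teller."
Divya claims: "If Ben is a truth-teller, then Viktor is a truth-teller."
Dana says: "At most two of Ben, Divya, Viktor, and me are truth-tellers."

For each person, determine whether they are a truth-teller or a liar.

Consider Ben. Suppose Ben is a truth-teller.
Then no assignment of the remaining roles makes every statement match its speaker's type — contradiction.
So Ben is a liar.
With that fixed, Divya's statement is true, so Divya is a truth-teller.
With that fixed, Viktor's statement is false, so Viktor is a liar.
With that fixed, Dana's statement is true, so Dana is a truth-teller.

Ben: liar, Viktor: liar, Divya: truth-teller, Dana: truth-teller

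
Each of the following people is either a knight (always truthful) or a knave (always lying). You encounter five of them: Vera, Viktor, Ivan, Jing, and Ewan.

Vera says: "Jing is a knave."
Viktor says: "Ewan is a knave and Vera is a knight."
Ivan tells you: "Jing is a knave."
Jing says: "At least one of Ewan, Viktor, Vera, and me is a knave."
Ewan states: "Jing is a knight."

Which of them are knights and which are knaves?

Vera: knave, Viktor: knave, Ivan: knave, Jing: knight, Ewan: knight

Consider Vera. Suppose Vera is a knight.
Then no assignment of the remaining roles makes every statement match its speaker's type — contradiction.
So Vera is a knave.
With that fixed, Viktor's statement is false, so Viktor is a knave.
With that fixed, Jing's statement is true, so Jing is a knight.
With that fixed, Ewan's statement is true, so Ewan is a knight.
With that fixed, Ivan's statement is false, so Ivan is a knave.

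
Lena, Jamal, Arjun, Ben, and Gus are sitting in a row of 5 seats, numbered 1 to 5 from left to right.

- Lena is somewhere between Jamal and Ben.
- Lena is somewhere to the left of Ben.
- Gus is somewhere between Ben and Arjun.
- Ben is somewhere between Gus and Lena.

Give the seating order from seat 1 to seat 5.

Jamal, Lena, Ben, Gus, Arjun

From clue 1: Lena is in {2,3,4}.
From clues 1–3: Ben is in {3,5}.
From clues 1–4: Jamal → seat 1, Lena → seat 2, Ben → seat 3, Gus → seat 4, Arjun → seat 5.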